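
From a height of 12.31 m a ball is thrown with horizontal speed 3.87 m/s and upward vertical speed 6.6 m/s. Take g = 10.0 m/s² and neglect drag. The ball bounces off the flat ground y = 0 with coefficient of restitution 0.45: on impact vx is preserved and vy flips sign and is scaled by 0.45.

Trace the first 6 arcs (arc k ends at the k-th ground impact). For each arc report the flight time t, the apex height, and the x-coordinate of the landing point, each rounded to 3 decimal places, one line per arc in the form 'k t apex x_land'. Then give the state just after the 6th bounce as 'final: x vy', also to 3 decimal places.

1 2.362 14.488 9.142
2 1.532 2.934 15.071
3 0.689 0.594 17.739
4 0.310 0.120 18.939
5 0.140 0.024 19.480
6 0.063 0.005 19.723
final: 19.723 0.141

Arc 1: start y=12.310, vy=6.600 → t=2.362, apex=14.488, x_land=9.142, impact vy=-17.022
  bounce: vy ← 0.45·17.022 = 7.660
Arc 2: start y=0.000, vy=7.660 → t=1.532, apex=2.934, x_land=15.071, impact vy=-7.660
  bounce: vy ← 0.45·7.660 = 3.447
Arc 3: start y=0.000, vy=3.447 → t=0.689, apex=0.594, x_land=17.739, impact vy=-3.447
  bounce: vy ← 0.45·3.447 = 1.551
Arc 4: start y=0.000, vy=1.551 → t=0.310, apex=0.120, x_land=18.939, impact vy=-1.551
  bounce: vy ← 0.45·1.551 = 0.698
Arc 5: start y=0.000, vy=0.698 → t=0.140, apex=0.024, x_land=19.480, impact vy=-0.698
  bounce: vy ← 0.45·0.698 = 0.314
Arc 6: start y=0.000, vy=0.314 → t=0.063, apex=0.005, x_land=19.723, impact vy=-0.314
  bounce: vy ← 0.45·0.314 = 0.141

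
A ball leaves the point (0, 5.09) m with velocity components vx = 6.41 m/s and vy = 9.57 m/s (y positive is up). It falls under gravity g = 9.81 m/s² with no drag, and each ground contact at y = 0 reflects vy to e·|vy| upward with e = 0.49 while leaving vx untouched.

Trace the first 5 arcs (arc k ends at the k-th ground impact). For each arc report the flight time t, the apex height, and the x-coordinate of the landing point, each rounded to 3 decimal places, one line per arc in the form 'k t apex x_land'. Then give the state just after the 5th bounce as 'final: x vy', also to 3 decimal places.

Arc 1: start y=5.090, vy=9.570 → t=2.386, apex=9.758, x_land=15.294, impact vy=-13.837
  bounce: vy ← 0.49·13.837 = 6.780
Arc 2: start y=0.000, vy=6.780 → t=1.382, apex=2.343, x_land=24.154, impact vy=-6.780
  bounce: vy ← 0.49·6.780 = 3.322
Arc 3: start y=0.000, vy=3.322 → t=0.677, apex=0.563, x_land=28.496, impact vy=-3.322
  bounce: vy ← 0.49·3.322 = 1.628
Arc 4: start y=0.000, vy=1.628 → t=0.332, apex=0.135, x_land=30.623, impact vy=-1.628
  bounce: vy ← 0.49·1.628 = 0.798
Arc 5: start y=0.000, vy=0.798 → t=0.163, apex=0.032, x_land=31.666, impact vy=-0.798
  bounce: vy ← 0.49·0.798 = 0.391

1 2.386 9.758 15.294
2 1.382 2.343 24.154
3 0.677 0.563 28.496
4 0.332 0.135 30.623
5 0.163 0.032 31.666
final: 31.666 0.391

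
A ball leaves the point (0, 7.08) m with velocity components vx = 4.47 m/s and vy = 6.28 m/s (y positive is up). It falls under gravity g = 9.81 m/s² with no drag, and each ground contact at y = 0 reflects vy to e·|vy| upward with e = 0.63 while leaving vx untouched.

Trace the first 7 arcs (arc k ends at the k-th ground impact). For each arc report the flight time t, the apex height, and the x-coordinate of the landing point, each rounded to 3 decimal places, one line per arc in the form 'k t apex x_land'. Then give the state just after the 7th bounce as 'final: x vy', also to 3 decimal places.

Arc 1: start y=7.080, vy=6.280 → t=2.001, apex=9.090, x_land=8.947, impact vy=-13.355
  bounce: vy ← 0.63·13.355 = 8.413
Arc 2: start y=0.000, vy=8.413 → t=1.715, apex=3.608, x_land=16.614, impact vy=-8.413
  bounce: vy ← 0.63·8.413 = 5.300
Arc 3: start y=0.000, vy=5.300 → t=1.081, apex=1.432, x_land=21.444, impact vy=-5.300
  bounce: vy ← 0.63·5.300 = 3.339
Arc 4: start y=0.000, vy=3.339 → t=0.681, apex=0.568, x_land=24.488, impact vy=-3.339
  bounce: vy ← 0.63·3.339 = 2.104
Arc 5: start y=0.000, vy=2.104 → t=0.429, apex=0.226, x_land=26.405, impact vy=-2.104
  bounce: vy ← 0.63·2.104 = 1.325
Arc 6: start y=0.000, vy=1.325 → t=0.270, apex=0.090, x_land=27.613, impact vy=-1.325
  bounce: vy ← 0.63·1.325 = 0.835
Arc 7: start y=0.000, vy=0.835 → t=0.170, apex=0.036, x_land=28.374, impact vy=-0.835
  bounce: vy ← 0.63·0.835 = 0.526

1 2.001 9.090 8.947
2 1.715 3.608 16.614
3 1.081 1.432 21.444
4 0.681 0.568 24.488
5 0.429 0.226 26.405
6 0.270 0.090 27.613
7 0.170 0.036 28.374
final: 28.374 0.526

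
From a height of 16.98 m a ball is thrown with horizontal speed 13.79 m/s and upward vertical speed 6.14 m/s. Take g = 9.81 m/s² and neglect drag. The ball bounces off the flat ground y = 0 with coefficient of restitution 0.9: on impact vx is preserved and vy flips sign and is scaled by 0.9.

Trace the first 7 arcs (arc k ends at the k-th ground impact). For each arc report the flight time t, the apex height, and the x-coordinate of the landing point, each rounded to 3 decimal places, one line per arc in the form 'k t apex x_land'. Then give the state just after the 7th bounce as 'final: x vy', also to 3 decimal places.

Arc 1: start y=16.980, vy=6.140 → t=2.589, apex=18.901, x_land=35.701, impact vy=-19.257
  bounce: vy ← 0.9·19.257 = 17.332
Arc 2: start y=0.000, vy=17.332 → t=3.533, apex=15.310, x_land=84.428, impact vy=-17.332
  bounce: vy ← 0.9·17.332 = 15.598
Arc 3: start y=0.000, vy=15.598 → t=3.180, apex=12.401, x_land=128.282, impact vy=-15.598
  bounce: vy ← 0.9·15.598 = 14.039
Arc 4: start y=0.000, vy=14.039 → t=2.862, apex=10.045, x_land=167.750, impact vy=-14.039
  bounce: vy ← 0.9·14.039 = 12.635
Arc 5: start y=0.000, vy=12.635 → t=2.576, apex=8.136, x_land=203.272, impact vy=-12.635
  bounce: vy ← 0.9·12.635 = 11.371
Arc 6: start y=0.000, vy=11.371 → t=2.318, apex=6.591, x_land=235.241, impact vy=-11.371
  bounce: vy ← 0.9·11.371 = 10.234
Arc 7: start y=0.000, vy=10.234 → t=2.086, apex=5.338, x_land=264.014, impact vy=-10.234
  bounce: vy ← 0.9·10.234 = 9.211

1 2.589 18.901 35.701
2 3.533 15.310 84.428
3 3.180 12.401 128.282
4 2.862 10.045 167.750
5 2.576 8.136 203.272
6 2.318 6.591 235.241
7 2.086 5.338 264.014
final: 264.014 9.211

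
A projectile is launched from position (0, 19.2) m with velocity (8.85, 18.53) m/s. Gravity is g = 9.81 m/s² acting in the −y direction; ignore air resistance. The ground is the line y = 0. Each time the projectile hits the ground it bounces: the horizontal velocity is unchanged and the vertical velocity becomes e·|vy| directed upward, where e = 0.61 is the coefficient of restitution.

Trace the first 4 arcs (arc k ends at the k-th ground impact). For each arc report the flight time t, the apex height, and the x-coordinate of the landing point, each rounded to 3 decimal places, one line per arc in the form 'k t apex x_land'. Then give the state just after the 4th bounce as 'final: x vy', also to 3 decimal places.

1 4.624 36.701 40.925
2 3.337 13.656 70.459
3 2.036 5.082 88.474
4 1.242 1.891 99.464
final: 99.464 3.715

Arc 1: start y=19.200, vy=18.530 → t=4.624, apex=36.701, x_land=40.925, impact vy=-26.834
  bounce: vy ← 0.61·26.834 = 16.369
Arc 2: start y=0.000, vy=16.369 → t=3.337, apex=13.656, x_land=70.459, impact vy=-16.369
  bounce: vy ← 0.61·16.369 = 9.985
Arc 3: start y=0.000, vy=9.985 → t=2.036, apex=5.082, x_land=88.474, impact vy=-9.985
  bounce: vy ← 0.61·9.985 = 6.091
Arc 4: start y=0.000, vy=6.091 → t=1.242, apex=1.891, x_land=99.464, impact vy=-6.091
  bounce: vy ← 0.61·6.091 = 3.715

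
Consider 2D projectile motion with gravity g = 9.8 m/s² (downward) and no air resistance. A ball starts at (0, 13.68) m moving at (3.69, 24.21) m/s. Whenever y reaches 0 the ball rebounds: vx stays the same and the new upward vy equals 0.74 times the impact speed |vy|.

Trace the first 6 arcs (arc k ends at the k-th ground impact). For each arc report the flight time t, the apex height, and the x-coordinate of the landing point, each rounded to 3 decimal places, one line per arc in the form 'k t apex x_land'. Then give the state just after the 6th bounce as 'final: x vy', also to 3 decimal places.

1 5.453 43.584 20.121
2 4.414 23.867 36.408
3 3.266 13.069 48.461
4 2.417 7.157 57.380
5 1.789 3.919 63.980
6 1.324 2.146 68.864
final: 68.864 4.799

Arc 1: start y=13.680, vy=24.210 → t=5.453, apex=43.584, x_land=20.121, impact vy=-29.228
  bounce: vy ← 0.74·29.228 = 21.628
Arc 2: start y=0.000, vy=21.628 → t=4.414, apex=23.867, x_land=36.408, impact vy=-21.628
  bounce: vy ← 0.74·21.628 = 16.005
Arc 3: start y=0.000, vy=16.005 → t=3.266, apex=13.069, x_land=48.461, impact vy=-16.005
  bounce: vy ← 0.74·16.005 = 11.844
Arc 4: start y=0.000, vy=11.844 → t=2.417, apex=7.157, x_land=57.380, impact vy=-11.844
  bounce: vy ← 0.74·11.844 = 8.764
Arc 5: start y=0.000, vy=8.764 → t=1.789, apex=3.919, x_land=63.980, impact vy=-8.764
  bounce: vy ← 0.74·8.764 = 6.486
Arc 6: start y=0.000, vy=6.486 → t=1.324, apex=2.146, x_land=68.864, impact vy=-6.486
  bounce: vy ← 0.74·6.486 = 4.799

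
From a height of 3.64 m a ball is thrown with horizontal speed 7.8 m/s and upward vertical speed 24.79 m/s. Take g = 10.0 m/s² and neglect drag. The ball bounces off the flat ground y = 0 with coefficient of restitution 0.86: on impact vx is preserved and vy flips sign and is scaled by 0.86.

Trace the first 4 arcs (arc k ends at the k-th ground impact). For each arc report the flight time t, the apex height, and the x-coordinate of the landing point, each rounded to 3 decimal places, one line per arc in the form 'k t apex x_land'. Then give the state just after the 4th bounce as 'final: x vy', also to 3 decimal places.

1 5.101 34.367 39.786
2 4.509 25.418 74.959
3 3.878 18.799 105.208
4 3.335 13.904 131.222
final: 131.222 14.341

Arc 1: start y=3.640, vy=24.790 → t=5.101, apex=34.367, x_land=39.786, impact vy=-26.217
  bounce: vy ← 0.86·26.217 = 22.547
Arc 2: start y=0.000, vy=22.547 → t=4.509, apex=25.418, x_land=74.959, impact vy=-22.547
  bounce: vy ← 0.86·22.547 = 19.390
Arc 3: start y=0.000, vy=19.390 → t=3.878, apex=18.799, x_land=105.208, impact vy=-19.390
  bounce: vy ← 0.86·19.390 = 16.676
Arc 4: start y=0.000, vy=16.676 → t=3.335, apex=13.904, x_land=131.222, impact vy=-16.676
  bounce: vy ← 0.86·16.676 = 14.341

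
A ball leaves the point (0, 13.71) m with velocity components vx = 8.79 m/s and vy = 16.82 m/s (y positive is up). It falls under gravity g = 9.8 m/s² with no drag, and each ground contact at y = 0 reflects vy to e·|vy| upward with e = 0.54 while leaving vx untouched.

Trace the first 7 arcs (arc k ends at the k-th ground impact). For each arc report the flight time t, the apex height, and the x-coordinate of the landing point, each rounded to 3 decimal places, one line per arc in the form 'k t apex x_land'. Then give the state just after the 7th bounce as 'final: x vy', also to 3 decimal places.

1 4.113 28.144 36.153
2 2.588 8.207 58.904
3 1.398 2.393 71.190
4 0.755 0.698 77.824
5 0.408 0.203 81.407
6 0.220 0.059 83.341
7 0.119 0.017 84.386
final: 84.386 0.314

Arc 1: start y=13.710, vy=16.820 → t=4.113, apex=28.144, x_land=36.153, impact vy=-23.487
  bounce: vy ← 0.54·23.487 = 12.683
Arc 2: start y=0.000, vy=12.683 → t=2.588, apex=8.207, x_land=58.904, impact vy=-12.683
  bounce: vy ← 0.54·12.683 = 6.849
Arc 3: start y=0.000, vy=6.849 → t=1.398, apex=2.393, x_land=71.190, impact vy=-6.849
  bounce: vy ← 0.54·6.849 = 3.698
Arc 4: start y=0.000, vy=3.698 → t=0.755, apex=0.698, x_land=77.824, impact vy=-3.698
  bounce: vy ← 0.54·3.698 = 1.997
Arc 5: start y=0.000, vy=1.997 → t=0.408, apex=0.203, x_land=81.407, impact vy=-1.997
  bounce: vy ← 0.54·1.997 = 1.078
Arc 6: start y=0.000, vy=1.078 → t=0.220, apex=0.059, x_land=83.341, impact vy=-1.078
  bounce: vy ← 0.54·1.078 = 0.582
Arc 7: start y=0.000, vy=0.582 → t=0.119, apex=0.017, x_land=84.386, impact vy=-0.582
  bounce: vy ← 0.54·0.582 = 0.314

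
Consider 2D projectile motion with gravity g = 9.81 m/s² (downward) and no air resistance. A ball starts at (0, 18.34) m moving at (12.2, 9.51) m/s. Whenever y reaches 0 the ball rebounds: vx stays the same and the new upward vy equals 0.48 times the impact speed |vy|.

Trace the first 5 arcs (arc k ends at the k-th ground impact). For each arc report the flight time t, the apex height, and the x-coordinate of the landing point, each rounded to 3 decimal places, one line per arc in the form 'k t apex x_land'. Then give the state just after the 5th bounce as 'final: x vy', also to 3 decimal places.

1 3.132 22.950 38.216
2 2.077 5.288 63.550
3 0.997 1.218 75.710
4 0.478 0.281 81.547
5 0.230 0.065 84.349
final: 84.349 0.541

Arc 1: start y=18.340, vy=9.510 → t=3.132, apex=22.950, x_land=38.216, impact vy=-21.220
  bounce: vy ← 0.48·21.220 = 10.185
Arc 2: start y=0.000, vy=10.185 → t=2.077, apex=5.288, x_land=63.550, impact vy=-10.185
  bounce: vy ← 0.48·10.185 = 4.889
Arc 3: start y=0.000, vy=4.889 → t=0.997, apex=1.218, x_land=75.710, impact vy=-4.889
  bounce: vy ← 0.48·4.889 = 2.347
Arc 4: start y=0.000, vy=2.347 → t=0.478, apex=0.281, x_land=81.547, impact vy=-2.347
  bounce: vy ← 0.48·2.347 = 1.126
Arc 5: start y=0.000, vy=1.126 → t=0.230, apex=0.065, x_land=84.349, impact vy=-1.126
  bounce: vy ← 0.48·1.126 = 0.541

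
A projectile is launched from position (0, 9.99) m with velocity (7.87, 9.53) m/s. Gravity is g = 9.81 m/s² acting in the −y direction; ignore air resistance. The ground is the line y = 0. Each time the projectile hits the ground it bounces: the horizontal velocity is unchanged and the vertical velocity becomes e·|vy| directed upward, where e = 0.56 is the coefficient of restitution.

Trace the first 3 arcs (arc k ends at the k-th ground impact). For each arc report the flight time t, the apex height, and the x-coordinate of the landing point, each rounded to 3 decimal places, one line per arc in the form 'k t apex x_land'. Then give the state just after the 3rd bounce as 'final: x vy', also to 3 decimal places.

Arc 1: start y=9.990, vy=9.530 → t=2.698, apex=14.619, x_land=21.232, impact vy=-16.936
  bounce: vy ← 0.56·16.936 = 9.484
Arc 2: start y=0.000, vy=9.484 → t=1.934, apex=4.585, x_land=36.449, impact vy=-9.484
  bounce: vy ← 0.56·9.484 = 5.311
Arc 3: start y=0.000, vy=5.311 → t=1.083, apex=1.438, x_land=44.971, impact vy=-5.311
  bounce: vy ← 0.56·5.311 = 2.974

1 2.698 14.619 21.232
2 1.934 4.585 36.449
3 1.083 1.438 44.971
final: 44.971 2.974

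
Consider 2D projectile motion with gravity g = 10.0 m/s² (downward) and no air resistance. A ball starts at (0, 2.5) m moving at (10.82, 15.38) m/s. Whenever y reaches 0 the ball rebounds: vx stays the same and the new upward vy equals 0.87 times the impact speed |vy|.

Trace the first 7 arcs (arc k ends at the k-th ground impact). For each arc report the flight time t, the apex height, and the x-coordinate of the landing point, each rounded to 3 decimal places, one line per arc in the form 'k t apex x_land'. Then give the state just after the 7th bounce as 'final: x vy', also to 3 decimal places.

Arc 1: start y=2.500, vy=15.380 → t=3.231, apex=14.327, x_land=34.957, impact vy=-16.928
  bounce: vy ← 0.87·16.928 = 14.727
Arc 2: start y=0.000, vy=14.727 → t=2.945, apex=10.844, x_land=66.826, impact vy=-14.727
  bounce: vy ← 0.87·14.727 = 12.813
Arc 3: start y=0.000, vy=12.813 → t=2.563, apex=8.208, x_land=94.552, impact vy=-12.813
  bounce: vy ← 0.87·12.813 = 11.147
Arc 4: start y=0.000, vy=11.147 → t=2.229, apex=6.213, x_land=118.674, impact vy=-11.147
  bounce: vy ← 0.87·11.147 = 9.698
Arc 5: start y=0.000, vy=9.698 → t=1.940, apex=4.702, x_land=139.660, impact vy=-9.698
  bounce: vy ← 0.87·9.698 = 8.437
Arc 6: start y=0.000, vy=8.437 → t=1.687, apex=3.559, x_land=157.918, impact vy=-8.437
  bounce: vy ← 0.87·8.437 = 7.340
Arc 7: start y=0.000, vy=7.340 → t=1.468, apex=2.694, x_land=173.802, impact vy=-7.340
  bounce: vy ← 0.87·7.340 = 6.386

1 3.231 14.327 34.957
2 2.945 10.844 66.826
3 2.563 8.208 94.552
4 2.229 6.213 118.674
5 1.940 4.702 139.660
6 1.687 3.559 157.918
7 1.468 2.694 173.802
final: 173.802 6.386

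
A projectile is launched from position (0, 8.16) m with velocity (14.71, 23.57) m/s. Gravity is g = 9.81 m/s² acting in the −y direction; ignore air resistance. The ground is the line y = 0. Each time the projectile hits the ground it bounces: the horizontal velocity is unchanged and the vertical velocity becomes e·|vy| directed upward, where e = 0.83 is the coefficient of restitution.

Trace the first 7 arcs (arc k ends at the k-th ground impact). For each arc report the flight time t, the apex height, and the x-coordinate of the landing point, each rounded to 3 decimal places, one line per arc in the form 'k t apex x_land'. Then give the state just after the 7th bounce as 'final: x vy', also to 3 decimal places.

1 5.130 36.475 75.457
2 4.527 25.128 142.045
3 3.757 17.311 197.314
4 3.118 11.925 243.187
5 2.588 8.215 281.261
6 2.148 5.660 312.863
7 1.783 3.899 339.093
final: 339.093 7.259

Arc 1: start y=8.160, vy=23.570 → t=5.130, apex=36.475, x_land=75.457, impact vy=-26.752
  bounce: vy ← 0.83·26.752 = 22.204
Arc 2: start y=0.000, vy=22.204 → t=4.527, apex=25.128, x_land=142.045, impact vy=-22.204
  bounce: vy ← 0.83·22.204 = 18.429
Arc 3: start y=0.000, vy=18.429 → t=3.757, apex=17.311, x_land=197.314, impact vy=-18.429
  bounce: vy ← 0.83·18.429 = 15.296
Arc 4: start y=0.000, vy=15.296 → t=3.118, apex=11.925, x_land=243.187, impact vy=-15.296
  bounce: vy ← 0.83·15.296 = 12.696
Arc 5: start y=0.000, vy=12.696 → t=2.588, apex=8.215, x_land=281.261, impact vy=-12.696
  bounce: vy ← 0.83·12.696 = 10.538
Arc 6: start y=0.000, vy=10.538 → t=2.148, apex=5.660, x_land=312.863, impact vy=-10.538
  bounce: vy ← 0.83·10.538 = 8.746
Arc 7: start y=0.000, vy=8.746 → t=1.783, apex=3.899, x_land=339.093, impact vy=-8.746
  bounce: vy ← 0.83·8.746 = 7.259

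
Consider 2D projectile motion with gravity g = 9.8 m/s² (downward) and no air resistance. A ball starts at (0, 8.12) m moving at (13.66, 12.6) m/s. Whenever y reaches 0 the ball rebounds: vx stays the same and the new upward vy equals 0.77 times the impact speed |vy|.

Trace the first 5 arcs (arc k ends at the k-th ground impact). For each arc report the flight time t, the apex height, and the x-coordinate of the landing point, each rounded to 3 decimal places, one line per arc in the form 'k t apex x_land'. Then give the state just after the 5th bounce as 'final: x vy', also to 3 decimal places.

Arc 1: start y=8.120, vy=12.600 → t=3.105, apex=16.220, x_land=42.416, impact vy=-17.830
  bounce: vy ← 0.77·17.830 = 13.729
Arc 2: start y=0.000, vy=13.729 → t=2.802, apex=9.617, x_land=80.689, impact vy=-13.729
  bounce: vy ← 0.77·13.729 = 10.571
Arc 3: start y=0.000, vy=10.571 → t=2.157, apex=5.702, x_land=110.160, impact vy=-10.571
  bounce: vy ← 0.77·10.571 = 8.140
Arc 4: start y=0.000, vy=8.140 → t=1.661, apex=3.381, x_land=132.852, impact vy=-8.140
  bounce: vy ← 0.77·8.140 = 6.268
Arc 5: start y=0.000, vy=6.268 → t=1.279, apex=2.004, x_land=150.326, impact vy=-6.268
  bounce: vy ← 0.77·6.268 = 4.826

1 3.105 16.220 42.416
2 2.802 9.617 80.689
3 2.157 5.702 110.160
4 1.661 3.381 132.852
5 1.279 2.004 150.326
final: 150.326 4.826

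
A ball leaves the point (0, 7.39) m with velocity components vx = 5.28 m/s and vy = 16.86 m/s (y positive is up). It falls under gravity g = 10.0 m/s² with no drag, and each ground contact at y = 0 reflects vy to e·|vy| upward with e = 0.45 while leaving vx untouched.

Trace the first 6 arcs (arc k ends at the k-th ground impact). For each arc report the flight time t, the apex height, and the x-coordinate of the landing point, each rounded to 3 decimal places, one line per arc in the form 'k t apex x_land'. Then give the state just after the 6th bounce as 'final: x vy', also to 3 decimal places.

Arc 1: start y=7.390, vy=16.860 → t=3.765, apex=21.603, x_land=19.877, impact vy=-20.786
  bounce: vy ← 0.45·20.786 = 9.354
Arc 2: start y=0.000, vy=9.354 → t=1.871, apex=4.375, x_land=29.755, impact vy=-9.354
  bounce: vy ← 0.45·9.354 = 4.209
Arc 3: start y=0.000, vy=4.209 → t=0.842, apex=0.886, x_land=34.200, impact vy=-4.209
  bounce: vy ← 0.45·4.209 = 1.894
Arc 4: start y=0.000, vy=1.894 → t=0.379, apex=0.179, x_land=36.200, impact vy=-1.894
  bounce: vy ← 0.45·1.894 = 0.852
Arc 5: start y=0.000, vy=0.852 → t=0.170, apex=0.036, x_land=37.100, impact vy=-0.852
  bounce: vy ← 0.45·0.852 = 0.384
Arc 6: start y=0.000, vy=0.384 → t=0.077, apex=0.007, x_land=37.505, impact vy=-0.384
  bounce: vy ← 0.45·0.384 = 0.173

1 3.765 21.603 19.877
2 1.871 4.375 29.755
3 0.842 0.886 34.200
4 0.379 0.179 36.200
5 0.170 0.036 37.100
6 0.077 0.007 37.505
final: 37.505 0.173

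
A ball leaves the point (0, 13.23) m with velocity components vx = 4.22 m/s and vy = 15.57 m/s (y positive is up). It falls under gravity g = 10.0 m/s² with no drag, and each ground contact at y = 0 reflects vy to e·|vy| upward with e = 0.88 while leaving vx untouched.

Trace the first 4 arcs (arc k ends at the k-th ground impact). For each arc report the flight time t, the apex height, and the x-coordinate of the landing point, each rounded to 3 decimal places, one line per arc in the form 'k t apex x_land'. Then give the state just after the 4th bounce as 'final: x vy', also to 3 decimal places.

1 3.809 25.351 16.073
2 3.963 19.632 32.797
3 3.487 15.203 47.514
4 3.069 11.773 60.465
final: 60.465 13.503

Arc 1: start y=13.230, vy=15.570 → t=3.809, apex=25.351, x_land=16.073, impact vy=-22.517
  bounce: vy ← 0.88·22.517 = 19.815
Arc 2: start y=0.000, vy=19.815 → t=3.963, apex=19.632, x_land=32.797, impact vy=-19.815
  bounce: vy ← 0.88·19.815 = 17.437
Arc 3: start y=0.000, vy=17.437 → t=3.487, apex=15.203, x_land=47.514, impact vy=-17.437
  bounce: vy ← 0.88·17.437 = 15.345
Arc 4: start y=0.000, vy=15.345 → t=3.069, apex=11.773, x_land=60.465, impact vy=-15.345
  bounce: vy ← 0.88·15.345 = 13.503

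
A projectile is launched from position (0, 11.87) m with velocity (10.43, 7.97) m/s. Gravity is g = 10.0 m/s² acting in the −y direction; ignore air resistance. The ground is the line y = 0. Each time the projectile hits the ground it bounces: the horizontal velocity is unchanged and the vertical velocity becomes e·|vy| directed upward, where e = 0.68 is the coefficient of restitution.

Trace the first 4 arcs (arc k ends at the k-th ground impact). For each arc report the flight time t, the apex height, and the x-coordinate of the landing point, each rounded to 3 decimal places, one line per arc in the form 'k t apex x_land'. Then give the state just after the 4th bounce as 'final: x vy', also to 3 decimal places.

1 2.532 15.046 26.406
2 2.359 6.957 51.012
3 1.604 3.217 67.745
4 1.091 1.488 79.123
final: 79.123 3.709

Arc 1: start y=11.870, vy=7.970 → t=2.532, apex=15.046, x_land=26.406, impact vy=-17.347
  bounce: vy ← 0.68·17.347 = 11.796
Arc 2: start y=0.000, vy=11.796 → t=2.359, apex=6.957, x_land=51.012, impact vy=-11.796
  bounce: vy ← 0.68·11.796 = 8.021
Arc 3: start y=0.000, vy=8.021 → t=1.604, apex=3.217, x_land=67.745, impact vy=-8.021
  bounce: vy ← 0.68·8.021 = 5.454
Arc 4: start y=0.000, vy=5.454 → t=1.091, apex=1.488, x_land=79.123, impact vy=-5.454
  bounce: vy ← 0.68·5.454 = 3.709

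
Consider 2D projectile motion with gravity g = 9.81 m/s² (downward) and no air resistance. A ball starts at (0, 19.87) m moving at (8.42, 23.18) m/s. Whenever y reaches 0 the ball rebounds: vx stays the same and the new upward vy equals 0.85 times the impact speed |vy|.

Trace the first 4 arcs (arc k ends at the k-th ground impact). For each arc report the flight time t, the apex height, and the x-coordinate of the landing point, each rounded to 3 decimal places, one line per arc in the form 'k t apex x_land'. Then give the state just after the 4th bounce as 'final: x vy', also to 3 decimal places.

Arc 1: start y=19.870, vy=23.180 → t=5.467, apex=47.256, x_land=46.030, impact vy=-30.449
  bounce: vy ← 0.85·30.449 = 25.882
Arc 2: start y=0.000, vy=25.882 → t=5.277, apex=34.142, x_land=90.460, impact vy=-25.882
  bounce: vy ← 0.85·25.882 = 22.000
Arc 3: start y=0.000, vy=22.000 → t=4.485, apex=24.668, x_land=128.225, impact vy=-22.000
  bounce: vy ← 0.85·22.000 = 18.700
Arc 4: start y=0.000, vy=18.700 → t=3.812, apex=17.823, x_land=160.325, impact vy=-18.700
  bounce: vy ← 0.85·18.700 = 15.895

1 5.467 47.256 46.030
2 5.277 34.142 90.460
3 4.485 24.668 128.225
4 3.812 17.823 160.325
final: 160.325 15.895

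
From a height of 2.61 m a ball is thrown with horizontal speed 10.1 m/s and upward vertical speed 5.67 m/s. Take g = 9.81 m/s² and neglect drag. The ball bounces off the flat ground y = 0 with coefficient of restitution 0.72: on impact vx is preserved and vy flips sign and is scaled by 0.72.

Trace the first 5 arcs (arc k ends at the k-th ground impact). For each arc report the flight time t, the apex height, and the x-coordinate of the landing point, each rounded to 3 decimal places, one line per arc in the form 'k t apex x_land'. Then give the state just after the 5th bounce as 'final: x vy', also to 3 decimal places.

Arc 1: start y=2.610, vy=5.670 → t=1.509, apex=4.249, x_land=15.238, impact vy=-9.130
  bounce: vy ← 0.72·9.130 = 6.574
Arc 2: start y=0.000, vy=6.574 → t=1.340, apex=2.202, x_land=28.773, impact vy=-6.574
  bounce: vy ← 0.72·6.574 = 4.733
Arc 3: start y=0.000, vy=4.733 → t=0.965, apex=1.142, x_land=38.519, impact vy=-4.733
  bounce: vy ← 0.72·4.733 = 3.408
Arc 4: start y=0.000, vy=3.408 → t=0.695, apex=0.592, x_land=45.536, impact vy=-3.408
  bounce: vy ← 0.72·3.408 = 2.454
Arc 5: start y=0.000, vy=2.454 → t=0.500, apex=0.307, x_land=50.588, impact vy=-2.454
  bounce: vy ← 0.72·2.454 = 1.767

1 1.509 4.249 15.238
2 1.340 2.202 28.773
3 0.965 1.142 38.519
4 0.695 0.592 45.536
5 0.500 0.307 50.588
final: 50.588 1.767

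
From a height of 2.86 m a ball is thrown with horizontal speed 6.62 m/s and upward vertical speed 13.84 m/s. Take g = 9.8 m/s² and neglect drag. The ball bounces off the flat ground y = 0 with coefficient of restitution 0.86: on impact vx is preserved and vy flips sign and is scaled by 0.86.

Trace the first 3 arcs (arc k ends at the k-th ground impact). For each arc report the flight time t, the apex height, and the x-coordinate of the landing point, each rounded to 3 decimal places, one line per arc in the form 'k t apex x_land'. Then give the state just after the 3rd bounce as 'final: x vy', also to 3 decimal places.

Arc 1: start y=2.860, vy=13.840 → t=3.018, apex=12.633, x_land=19.978, impact vy=-15.735
  bounce: vy ← 0.86·15.735 = 13.532
Arc 2: start y=0.000, vy=13.532 → t=2.762, apex=9.343, x_land=38.261, impact vy=-13.532
  bounce: vy ← 0.86·13.532 = 11.638
Arc 3: start y=0.000, vy=11.638 → t=2.375, apex=6.910, x_land=53.984, impact vy=-11.638
  bounce: vy ← 0.86·11.638 = 10.009

1 3.018 12.633 19.978
2 2.762 9.343 38.261
3 2.375 6.910 53.984
final: 53.984 10.009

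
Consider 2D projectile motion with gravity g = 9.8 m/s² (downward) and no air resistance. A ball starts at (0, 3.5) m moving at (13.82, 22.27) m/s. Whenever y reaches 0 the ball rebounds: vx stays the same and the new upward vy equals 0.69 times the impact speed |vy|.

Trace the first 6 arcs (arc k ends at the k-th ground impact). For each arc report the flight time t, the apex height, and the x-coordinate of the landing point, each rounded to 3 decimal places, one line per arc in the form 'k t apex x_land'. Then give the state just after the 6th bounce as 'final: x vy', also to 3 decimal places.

1 4.697 28.804 64.912
2 3.346 13.713 111.152
3 2.309 6.529 143.057
4 1.593 3.108 165.072
5 1.099 1.480 180.262
6 0.758 0.705 190.743
final: 190.743 2.564

Arc 1: start y=3.500, vy=22.270 → t=4.697, apex=28.804, x_land=64.912, impact vy=-23.760
  bounce: vy ← 0.69·23.760 = 16.395
Arc 2: start y=0.000, vy=16.395 → t=3.346, apex=13.713, x_land=111.152, impact vy=-16.395
  bounce: vy ← 0.69·16.395 = 11.312
Arc 3: start y=0.000, vy=11.312 → t=2.309, apex=6.529, x_land=143.057, impact vy=-11.312
  bounce: vy ← 0.69·11.312 = 7.805
Arc 4: start y=0.000, vy=7.805 → t=1.593, apex=3.108, x_land=165.072, impact vy=-7.805
  bounce: vy ← 0.69·7.805 = 5.386
Arc 5: start y=0.000, vy=5.386 → t=1.099, apex=1.480, x_land=180.262, impact vy=-5.386
  bounce: vy ← 0.69·5.386 = 3.716
Arc 6: start y=0.000, vy=3.716 → t=0.758, apex=0.705, x_land=190.743, impact vy=-3.716
  bounce: vy ← 0.69·3.716 = 2.564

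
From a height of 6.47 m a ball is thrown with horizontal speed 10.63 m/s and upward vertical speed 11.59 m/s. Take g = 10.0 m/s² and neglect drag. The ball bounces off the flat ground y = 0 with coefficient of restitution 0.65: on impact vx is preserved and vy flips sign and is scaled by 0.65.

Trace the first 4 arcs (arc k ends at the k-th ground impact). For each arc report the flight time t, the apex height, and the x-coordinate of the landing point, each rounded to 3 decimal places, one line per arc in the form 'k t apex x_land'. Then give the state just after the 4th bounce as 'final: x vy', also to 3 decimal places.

Arc 1: start y=6.470, vy=11.590 → t=2.783, apex=13.186, x_land=29.583, impact vy=-16.240
  bounce: vy ← 0.65·16.240 = 10.556
Arc 2: start y=0.000, vy=10.556 → t=2.111, apex=5.571, x_land=52.025, impact vy=-10.556
  bounce: vy ← 0.65·10.556 = 6.861
Arc 3: start y=0.000, vy=6.861 → t=1.372, apex=2.354, x_land=66.612, impact vy=-6.861
  bounce: vy ← 0.65·6.861 = 4.460
Arc 4: start y=0.000, vy=4.460 → t=0.892, apex=0.995, x_land=76.093, impact vy=-4.460
  bounce: vy ← 0.65·4.460 = 2.899

1 2.783 13.186 29.583
2 2.111 5.571 52.025
3 1.372 2.354 66.612
4 0.892 0.995 76.093
final: 76.093 2.899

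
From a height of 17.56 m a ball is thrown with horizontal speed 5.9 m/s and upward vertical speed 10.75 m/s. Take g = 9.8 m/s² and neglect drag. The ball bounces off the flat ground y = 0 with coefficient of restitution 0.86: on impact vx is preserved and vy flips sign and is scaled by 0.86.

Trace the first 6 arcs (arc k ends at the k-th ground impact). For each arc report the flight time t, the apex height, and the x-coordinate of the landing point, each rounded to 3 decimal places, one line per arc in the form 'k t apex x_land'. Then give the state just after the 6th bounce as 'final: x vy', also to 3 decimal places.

1 3.285 23.456 19.381
2 3.763 17.348 41.584
3 3.236 12.831 60.678
4 2.783 9.490 77.099
5 2.394 7.018 91.222
6 2.059 5.191 103.367
final: 103.367 8.675

Arc 1: start y=17.560, vy=10.750 → t=3.285, apex=23.456, x_land=19.381, impact vy=-21.442
  bounce: vy ← 0.86·21.442 = 18.440
Arc 2: start y=0.000, vy=18.440 → t=3.763, apex=17.348, x_land=41.584, impact vy=-18.440
  bounce: vy ← 0.86·18.440 = 15.858
Arc 3: start y=0.000, vy=15.858 → t=3.236, apex=12.831, x_land=60.678, impact vy=-15.858
  bounce: vy ← 0.86·15.858 = 13.638
Arc 4: start y=0.000, vy=13.638 → t=2.783, apex=9.490, x_land=77.099, impact vy=-13.638
  bounce: vy ← 0.86·13.638 = 11.729
Arc 5: start y=0.000, vy=11.729 → t=2.394, apex=7.018, x_land=91.222, impact vy=-11.729
  bounce: vy ← 0.86·11.729 = 10.087
Arc 6: start y=0.000, vy=10.087 → t=2.059, apex=5.191, x_land=103.367, impact vy=-10.087
  bounce: vy ← 0.86·10.087 = 8.675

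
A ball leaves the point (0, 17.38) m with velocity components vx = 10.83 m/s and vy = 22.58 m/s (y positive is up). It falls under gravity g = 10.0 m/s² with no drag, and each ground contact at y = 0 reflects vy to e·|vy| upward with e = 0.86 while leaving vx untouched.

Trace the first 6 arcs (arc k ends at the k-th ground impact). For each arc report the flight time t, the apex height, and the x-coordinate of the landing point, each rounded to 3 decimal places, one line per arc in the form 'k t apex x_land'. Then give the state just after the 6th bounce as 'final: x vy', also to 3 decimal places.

Arc 1: start y=17.380, vy=22.580 → t=5.186, apex=42.873, x_land=56.167, impact vy=-29.282
  bounce: vy ← 0.86·29.282 = 25.183
Arc 2: start y=0.000, vy=25.183 → t=5.037, apex=31.709, x_land=110.713, impact vy=-25.183
  bounce: vy ← 0.86·25.183 = 21.657
Arc 3: start y=0.000, vy=21.657 → t=4.331, apex=23.452, x_land=157.622, impact vy=-21.657
  bounce: vy ← 0.86·21.657 = 18.625
Arc 4: start y=0.000, vy=18.625 → t=3.725, apex=17.345, x_land=197.965, impact vy=-18.625
  bounce: vy ← 0.86·18.625 = 16.018
Arc 5: start y=0.000, vy=16.018 → t=3.204, apex=12.828, x_land=232.659, impact vy=-16.018
  bounce: vy ← 0.86·16.018 = 13.775
Arc 6: start y=0.000, vy=13.775 → t=2.755, apex=9.488, x_land=262.496, impact vy=-13.775
  bounce: vy ← 0.86·13.775 = 11.847

1 5.186 42.873 56.167
2 5.037 31.709 110.713
3 4.331 23.452 157.622
4 3.725 17.345 197.965
5 3.204 12.828 232.659
6 2.755 9.488 262.496
final: 262.496 11.847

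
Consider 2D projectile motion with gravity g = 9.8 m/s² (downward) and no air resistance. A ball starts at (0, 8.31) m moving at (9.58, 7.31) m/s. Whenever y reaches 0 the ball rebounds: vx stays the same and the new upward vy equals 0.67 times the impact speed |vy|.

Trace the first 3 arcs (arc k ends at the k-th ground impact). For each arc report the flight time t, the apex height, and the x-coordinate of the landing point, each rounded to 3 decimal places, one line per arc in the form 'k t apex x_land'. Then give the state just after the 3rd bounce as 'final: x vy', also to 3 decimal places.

1 2.247 11.036 21.523
2 2.011 4.954 40.789
3 1.347 2.224 53.697
final: 53.697 4.423

Arc 1: start y=8.310, vy=7.310 → t=2.247, apex=11.036, x_land=21.523, impact vy=-14.708
  bounce: vy ← 0.67·14.708 = 9.854
Arc 2: start y=0.000, vy=9.854 → t=2.011, apex=4.954, x_land=40.789, impact vy=-9.854
  bounce: vy ← 0.67·9.854 = 6.602
Arc 3: start y=0.000, vy=6.602 → t=1.347, apex=2.224, x_land=53.697, impact vy=-6.602
  bounce: vy ← 0.67·6.602 = 4.423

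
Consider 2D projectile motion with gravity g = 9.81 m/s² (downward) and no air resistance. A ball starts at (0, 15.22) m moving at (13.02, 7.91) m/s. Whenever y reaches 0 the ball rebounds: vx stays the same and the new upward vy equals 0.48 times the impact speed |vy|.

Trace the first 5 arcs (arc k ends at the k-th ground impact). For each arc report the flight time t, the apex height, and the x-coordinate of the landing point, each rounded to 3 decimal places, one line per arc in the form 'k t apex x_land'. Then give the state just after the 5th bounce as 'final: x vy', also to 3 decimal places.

Arc 1: start y=15.220, vy=7.910 → t=2.744, apex=18.409, x_land=35.722, impact vy=-19.005
  bounce: vy ← 0.48·19.005 = 9.122
Arc 2: start y=0.000, vy=9.122 → t=1.860, apex=4.241, x_land=59.936, impact vy=-9.122
  bounce: vy ← 0.48·9.122 = 4.379
Arc 3: start y=0.000, vy=4.379 → t=0.893, apex=0.977, x_land=71.560, impact vy=-4.379
  bounce: vy ← 0.48·4.379 = 2.102
Arc 4: start y=0.000, vy=2.102 → t=0.428, apex=0.225, x_land=77.139, impact vy=-2.102
  bounce: vy ← 0.48·2.102 = 1.009
Arc 5: start y=0.000, vy=1.009 → t=0.206, apex=0.052, x_land=79.816, impact vy=-1.009
  bounce: vy ← 0.48·1.009 = 0.484

1 2.744 18.409 35.722
2 1.860 4.241 59.936
3 0.893 0.977 71.560
4 0.428 0.225 77.139
5 0.206 0.052 79.816
final: 79.816 0.484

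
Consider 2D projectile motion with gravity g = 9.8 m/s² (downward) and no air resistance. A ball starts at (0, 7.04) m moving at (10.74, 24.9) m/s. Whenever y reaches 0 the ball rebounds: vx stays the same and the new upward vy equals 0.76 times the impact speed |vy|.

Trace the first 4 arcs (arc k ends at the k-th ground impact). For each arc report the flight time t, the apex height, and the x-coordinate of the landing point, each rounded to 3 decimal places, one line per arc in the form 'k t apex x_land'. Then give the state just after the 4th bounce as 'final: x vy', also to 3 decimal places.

1 5.350 38.673 57.461
2 4.270 22.338 103.323
3 3.245 12.902 138.178
4 2.466 7.452 164.668
final: 164.668 9.185

Arc 1: start y=7.040, vy=24.900 → t=5.350, apex=38.673, x_land=57.461, impact vy=-27.532
  bounce: vy ← 0.76·27.532 = 20.924
Arc 2: start y=0.000, vy=20.924 → t=4.270, apex=22.338, x_land=103.323, impact vy=-20.924
  bounce: vy ← 0.76·20.924 = 15.902
Arc 3: start y=0.000, vy=15.902 → t=3.245, apex=12.902, x_land=138.178, impact vy=-15.902
  bounce: vy ← 0.76·15.902 = 12.086
Arc 4: start y=0.000, vy=12.086 → t=2.466, apex=7.452, x_land=164.668, impact vy=-12.086
  bounce: vy ← 0.76·12.086 = 9.185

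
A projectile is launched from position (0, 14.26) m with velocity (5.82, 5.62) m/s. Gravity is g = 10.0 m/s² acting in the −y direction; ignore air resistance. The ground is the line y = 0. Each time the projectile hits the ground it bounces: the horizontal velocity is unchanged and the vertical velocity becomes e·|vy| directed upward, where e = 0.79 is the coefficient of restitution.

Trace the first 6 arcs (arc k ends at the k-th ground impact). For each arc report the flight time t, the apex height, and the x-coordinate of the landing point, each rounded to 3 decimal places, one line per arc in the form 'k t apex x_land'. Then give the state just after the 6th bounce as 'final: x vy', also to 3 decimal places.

Arc 1: start y=14.260, vy=5.620 → t=2.342, apex=15.839, x_land=13.630, impact vy=-17.798
  bounce: vy ← 0.79·17.798 = 14.061
Arc 2: start y=0.000, vy=14.061 → t=2.812, apex=9.885, x_land=29.996, impact vy=-14.061
  bounce: vy ← 0.79·14.061 = 11.108
Arc 3: start y=0.000, vy=11.108 → t=2.222, apex=6.169, x_land=42.926, impact vy=-11.108
  bounce: vy ← 0.79·11.108 = 8.775
Arc 4: start y=0.000, vy=8.775 → t=1.755, apex=3.850, x_land=53.140, impact vy=-8.775
  bounce: vy ← 0.79·8.775 = 6.933
Arc 5: start y=0.000, vy=6.933 → t=1.387, apex=2.403, x_land=61.210, impact vy=-6.933
  bounce: vy ← 0.79·6.933 = 5.477
Arc 6: start y=0.000, vy=5.477 → t=1.095, apex=1.500, x_land=67.585, impact vy=-5.477
  bounce: vy ← 0.79·5.477 = 4.327

1 2.342 15.839 13.630
2 2.812 9.885 29.996
3 2.222 6.169 42.926
4 1.755 3.850 53.140
5 1.387 2.403 61.210
6 1.095 1.500 67.585
final: 67.585 4.327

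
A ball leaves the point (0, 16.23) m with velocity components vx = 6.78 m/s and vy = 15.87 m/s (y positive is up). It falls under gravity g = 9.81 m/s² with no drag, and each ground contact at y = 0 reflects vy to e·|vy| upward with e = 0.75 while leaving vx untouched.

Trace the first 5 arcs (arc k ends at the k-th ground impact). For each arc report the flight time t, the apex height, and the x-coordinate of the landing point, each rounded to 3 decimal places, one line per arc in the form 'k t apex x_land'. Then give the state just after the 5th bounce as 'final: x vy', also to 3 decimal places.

1 4.052 29.067 27.473
2 3.651 16.350 52.230
3 2.739 9.197 70.798
4 2.054 5.173 84.724
5 1.540 2.910 95.168
final: 95.168 5.667

Arc 1: start y=16.230, vy=15.870 → t=4.052, apex=29.067, x_land=27.473, impact vy=-23.881
  bounce: vy ← 0.75·23.881 = 17.911
Arc 2: start y=0.000, vy=17.911 → t=3.651, apex=16.350, x_land=52.230, impact vy=-17.911
  bounce: vy ← 0.75·17.911 = 13.433
Arc 3: start y=0.000, vy=13.433 → t=2.739, apex=9.197, x_land=70.798, impact vy=-13.433
  bounce: vy ← 0.75·13.433 = 10.075
Arc 4: start y=0.000, vy=10.075 → t=2.054, apex=5.173, x_land=84.724, impact vy=-10.075
  bounce: vy ← 0.75·10.075 = 7.556
Arc 5: start y=0.000, vy=7.556 → t=1.540, apex=2.910, x_land=95.168, impact vy=-7.556
  bounce: vy ← 0.75·7.556 = 5.667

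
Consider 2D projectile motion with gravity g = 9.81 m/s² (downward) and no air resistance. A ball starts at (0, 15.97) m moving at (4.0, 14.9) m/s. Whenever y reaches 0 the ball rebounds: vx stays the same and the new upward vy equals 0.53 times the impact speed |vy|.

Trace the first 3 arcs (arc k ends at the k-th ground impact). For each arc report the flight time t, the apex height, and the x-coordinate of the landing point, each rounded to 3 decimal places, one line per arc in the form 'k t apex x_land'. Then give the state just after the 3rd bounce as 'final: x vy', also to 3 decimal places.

1 3.877 27.285 15.510
2 2.500 7.664 25.510
3 1.325 2.153 30.810
final: 30.810 3.445

Arc 1: start y=15.970, vy=14.900 → t=3.877, apex=27.285, x_land=15.510, impact vy=-23.137
  bounce: vy ← 0.53·23.137 = 12.263
Arc 2: start y=0.000, vy=12.263 → t=2.500, apex=7.664, x_land=25.510, impact vy=-12.263
  bounce: vy ← 0.53·12.263 = 6.499
Arc 3: start y=0.000, vy=6.499 → t=1.325, apex=2.153, x_land=30.810, impact vy=-6.499
  bounce: vy ← 0.53·6.499 = 3.445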